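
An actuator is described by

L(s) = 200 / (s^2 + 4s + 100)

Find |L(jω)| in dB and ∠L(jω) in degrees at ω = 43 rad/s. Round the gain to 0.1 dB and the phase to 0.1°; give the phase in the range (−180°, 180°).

At s = jω = j43:
quadratic: (j43)² + 4·j43 + 100 = -1749 + j172 → |·| ≈ 1757.4, ∠ ≈ 174.38°
|L| = 200 / 1757.4 ≈ 0.1138
Gain = 20 log₁₀(0.1138) ≈ -18.88 dB
∠L = 0.00° − 174.38° = -174.38°

-18.9 dB, -174.4°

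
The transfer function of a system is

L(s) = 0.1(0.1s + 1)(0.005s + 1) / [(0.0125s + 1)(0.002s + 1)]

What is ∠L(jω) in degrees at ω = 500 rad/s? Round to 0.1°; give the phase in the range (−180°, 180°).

At ω = 500 rad/s:
zero (1 + j500·0.1) = 1 + j50 → |·| ≈ 50.01, ∠ ≈ 88.85°
zero (1 + j500·0.005) = 1 + j2.5 → |·| ≈ 2.6926, ∠ ≈ 68.20°
pole (1 + j500·0.0125) = 1 + j6.25 → |·| ≈ 6.3295, ∠ ≈ 80.91°
pole (1 + j500·0.002) = 1 + j1 → |·| ≈ 1.4142, ∠ ≈ 45.00°
∠L = (88.85° + 68.20°) − (80.91° + 45.00°) = 31.14°

31.1°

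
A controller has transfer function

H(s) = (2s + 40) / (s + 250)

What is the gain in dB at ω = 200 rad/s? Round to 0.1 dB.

Substitute s = j200:
Numerator: 2(j200) + 40 = 40 + j400
Denominator: (j200) + 250 = 250 + j200
|N| = √(40² + 400²) ≈ 402, ∠N ≈ 84.29°
|D| = √(250² + 200²) ≈ 320.16, ∠D ≈ 38.66°
|H| = 402 / 320.16 ≈ 1.2556
Gain = 20 log₁₀(1.2556) ≈ 1.98 dB

2.0 dB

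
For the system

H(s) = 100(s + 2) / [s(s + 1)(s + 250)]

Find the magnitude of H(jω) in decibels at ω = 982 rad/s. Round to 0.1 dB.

At s = jω = j982:
zero (s+2): 2 + j982 → |·| = √(2²+982²) = √964328 ≈ 982, ∠ = arctan(982/2) ≈ 89.88°
pole (s+1): 1 + j982 → |·| = √(1²+982²) = √964325 ≈ 982, ∠ = arctan(982/1) ≈ 89.94°
pole (s+250): 250 + j982 → |·| = √(250²+982²) = √1026824 ≈ 1013.3, ∠ = arctan(982/250) ≈ 75.72°
pole at origin: |s| = 982, ∠ = 90.00° (in denominator)
|H| = 100 · 982 / 9.7715e+08 ≈ 0.0001005
Gain = 20 log₁₀(0.0001005) ≈ -79.96 dB

-80.0 dB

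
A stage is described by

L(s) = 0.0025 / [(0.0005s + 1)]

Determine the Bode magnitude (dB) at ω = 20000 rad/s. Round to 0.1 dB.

At ω = 20000 rad/s:
pole (1 + j20000·0.0005) = 1 + j10 → |·| ≈ 10.05, ∠ ≈ 84.29°
|L| = 0.0025 · 1 / (10.05) ≈ 0.00024876
Gain = 20 log₁₀(0.00024876) ≈ -72.08 dB

-72.1 dB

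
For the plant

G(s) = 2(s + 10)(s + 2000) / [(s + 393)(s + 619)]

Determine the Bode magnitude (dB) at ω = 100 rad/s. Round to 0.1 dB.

4.0 dB

At s = jω = j100:
zero (s+10): 10 + j100 → |·| = √(10²+100²) = √10100 ≈ 100.5, ∠ = arctan(100/10) ≈ 84.29°
zero (s+2000): 2000 + j100 → |·| = √(2000²+100²) = √4010000 ≈ 2002.5, ∠ = arctan(100/2000) ≈ 2.86°
pole (s+393): 393 + j100 → |·| = √(393²+100²) = √164449 ≈ 405.52, ∠ = arctan(100/393) ≈ 14.28°
pole (s+619): 619 + j100 → |·| = √(619²+100²) = √393161 ≈ 627.03, ∠ = arctan(100/619) ≈ 9.18°
|G| = 2 · 2.0125e+05 / 2.5427e+05 ≈ 1.583
Gain = 20 log₁₀(1.583) ≈ 3.99 dB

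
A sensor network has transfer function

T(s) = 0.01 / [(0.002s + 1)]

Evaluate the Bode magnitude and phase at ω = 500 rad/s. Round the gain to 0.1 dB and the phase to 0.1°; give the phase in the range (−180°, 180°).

-43.0 dB, -45.0°

At ω = 500 rad/s:
pole (1 + j500·0.002) = 1 + j1 → |·| ≈ 1.4142, ∠ ≈ 45.00°
|T| = 0.01 · 1 / (1.4142) ≈ 0.0070711
Gain = 20 log₁₀(0.0070711) ≈ -43.01 dB
∠T = (0°) − (45.00°) = -45.00°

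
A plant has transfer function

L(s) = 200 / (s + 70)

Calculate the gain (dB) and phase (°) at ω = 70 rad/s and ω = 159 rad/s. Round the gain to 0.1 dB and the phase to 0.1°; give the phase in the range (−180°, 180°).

ω = 70: 6.1 dB, -45.0°; ω = 159: 1.2 dB, -66.2°

Substitute s = j70:
Numerator: 200 = 200 + j0
Denominator: (j70) + 70 = 70 + j70
|N| = √(200² + 0²) ≈ 200, ∠N ≈ 0.00°
|D| = √(70² + 70²) ≈ 98.995, ∠D ≈ 45.00°
|L| = 200 / 98.995 ≈ 2.0203
Gain = 20 log₁₀(2.0203) ≈ 6.11 dB
∠L = 0.00° − 45.00° = -45.00°

Substitute s = j159:
Numerator: 200 = 200 + j0
Denominator: (j159) + 70 = 70 + j159
|N| = √(200² + 0²) ≈ 200, ∠N ≈ 0.00°
|D| = √(70² + 159²) ≈ 173.73, ∠D ≈ 66.24°
|L| = 200 / 173.73 ≈ 1.1512
Gain = 20 log₁₀(1.1512) ≈ 1.22 dB
∠L = 0.00° − 66.24° = -66.24°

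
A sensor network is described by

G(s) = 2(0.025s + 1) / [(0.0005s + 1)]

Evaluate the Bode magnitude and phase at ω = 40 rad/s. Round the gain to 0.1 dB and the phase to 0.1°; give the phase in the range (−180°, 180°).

9.0 dB, 43.9°

At ω = 40 rad/s:
zero (1 + j40·0.025) = 1 + j1 → |·| ≈ 1.4142, ∠ ≈ 45.00°
pole (1 + j40·0.0005) = 1 + j0.02 → |·| ≈ 1.0002, ∠ ≈ 1.15°
|G| = 2 · 1.4142 / (1.0002) ≈ 2.8278
Gain = 20 log₁₀(2.8278) ≈ 9.03 dB
∠G = (45.00°) − (1.15°) = 43.85°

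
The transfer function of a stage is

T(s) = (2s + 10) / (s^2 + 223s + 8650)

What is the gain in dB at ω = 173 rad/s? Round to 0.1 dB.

Substitute s = j173:
Numerator: 2(j173) + 10 = 10 + j346
Denominator: (j173)^2 + 223(j173) + 8650 = -21279 + j38579
|N| = √(10² + 346²) ≈ 346.14, ∠N ≈ 88.34°
|D| = √(21279² + 38579²) ≈ 44058, ∠D ≈ 118.88°
|T| = 346.14 / 44058 ≈ 0.0078565
Gain = 20 log₁₀(0.0078565) ≈ -42.10 dB

-42.1 dB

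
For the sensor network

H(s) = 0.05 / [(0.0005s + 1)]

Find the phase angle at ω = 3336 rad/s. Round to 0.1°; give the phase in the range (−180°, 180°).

At ω = 3336 rad/s:
pole (1 + j3336·0.0005) = 1 + j1.668 → |·| ≈ 1.9448, ∠ ≈ 59.06°
∠H = (0°) − (59.06°) = -59.06°

-59.1°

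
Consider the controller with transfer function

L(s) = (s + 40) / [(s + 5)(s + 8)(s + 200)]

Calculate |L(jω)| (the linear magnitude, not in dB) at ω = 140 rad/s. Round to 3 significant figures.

3.04e-05

At s = jω = j140:
zero (s+40): 40 + j140 → |·| = √(40²+140²) = √21200 ≈ 145.6, ∠ = arctan(140/40) ≈ 74.05°
pole (s+5): 5 + j140 → |·| = √(5²+140²) = √19625 ≈ 140.09, ∠ = arctan(140/5) ≈ 87.95°
pole (s+8): 8 + j140 → |·| = √(8²+140²) = √19664 ≈ 140.23, ∠ = arctan(140/8) ≈ 86.73°
pole (s+200): 200 + j140 → |·| = √(200²+140²) = √59600 ≈ 244.13, ∠ = arctan(140/200) ≈ 34.99°
|L| = 1 · 145.6 / 4.7959e+06 ≈ 3.0359e-05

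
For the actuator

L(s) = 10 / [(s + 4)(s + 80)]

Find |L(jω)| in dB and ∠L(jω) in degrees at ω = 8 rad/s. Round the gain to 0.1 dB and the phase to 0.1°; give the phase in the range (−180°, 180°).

At s = jω = j8:
pole (s+4): 4 + j8 → |·| = √(4²+8²) = √80 ≈ 8.9443, ∠ = arctan(8/4) ≈ 63.43°
pole (s+80): 80 + j8 → |·| = √(80²+8²) = √6464 ≈ 80.399, ∠ = arctan(8/80) ≈ 5.71°
|L| = 10 / 719.11 ≈ 0.013906
Gain = 20 log₁₀(0.013906) ≈ -37.14 dB
∠L = 0.00° − 69.14° = -69.14°

-37.1 dB, -69.1°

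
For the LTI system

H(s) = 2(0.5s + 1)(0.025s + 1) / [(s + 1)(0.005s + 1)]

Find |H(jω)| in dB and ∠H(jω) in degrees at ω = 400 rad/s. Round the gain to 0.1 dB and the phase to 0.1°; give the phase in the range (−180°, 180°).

13.1 dB, 20.7°

At ω = 400 rad/s:
zero (1 + j400·0.5) = 1 + j200 → |·| ≈ 200, ∠ ≈ 89.71°
zero (1 + j400·0.025) = 1 + j10 → |·| ≈ 10.05, ∠ ≈ 84.29°
pole (1 + j400·1) = 1 + j400 → |·| ≈ 400, ∠ ≈ 89.86°
pole (1 + j400·0.005) = 1 + j2 → |·| ≈ 2.2361, ∠ ≈ 63.43°
|H| = 2 · 200 · 10.05 / (400 · 2.2361) ≈ 4.4944
Gain = 20 log₁₀(4.4944) ≈ 13.05 dB
∠H = (89.71° + 84.29°) − (89.86° + 63.43°) = 20.71°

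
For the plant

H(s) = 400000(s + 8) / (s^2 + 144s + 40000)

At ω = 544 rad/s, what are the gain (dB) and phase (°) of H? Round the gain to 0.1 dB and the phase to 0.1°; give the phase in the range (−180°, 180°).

At s = jω = j544:
zero (s+8): 8 + j544 → |·| = √(8²+544²) = √296000 ≈ 544.06, ∠ = arctan(544/8) ≈ 89.16°
quadratic: (j544)² + 144·j544 + 40000 = -255936 + j78336 → |·| ≈ 2.6766e+05, ∠ ≈ 162.98°
|H| = 400000 · 544.06 / 2.6766e+05 ≈ 813.06
Gain = 20 log₁₀(813.06) ≈ 58.20 dB
∠H = 89.16° − 162.98° = -73.82°

58.2 dB, -73.8°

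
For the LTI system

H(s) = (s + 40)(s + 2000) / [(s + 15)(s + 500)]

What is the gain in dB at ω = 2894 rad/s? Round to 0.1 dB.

At s = jω = j2894:
zero (s+40): 40 + j2894 → |·| = √(40²+2894²) = √8376836 ≈ 2894.3, ∠ = arctan(2894/40) ≈ 89.21°
zero (s+2000): 2000 + j2894 → |·| = √(2000²+2894²) = √12375236 ≈ 3517.8, ∠ = arctan(2894/2000) ≈ 55.35°
pole (s+15): 15 + j2894 → |·| = √(15²+2894²) = √8375461 ≈ 2894, ∠ = arctan(2894/15) ≈ 89.70°
pole (s+500): 500 + j2894 → |·| = √(500²+2894²) = √8625236 ≈ 2936.9, ∠ = arctan(2894/500) ≈ 80.20°
|H| = 1 · 1.0182e+07 / 8.4994e+06 ≈ 1.198
Gain = 20 log₁₀(1.198) ≈ 1.57 dB

1.6 dB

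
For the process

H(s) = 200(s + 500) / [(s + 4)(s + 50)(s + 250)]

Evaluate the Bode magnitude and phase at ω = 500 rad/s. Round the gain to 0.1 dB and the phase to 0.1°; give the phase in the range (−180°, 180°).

-59.9 dB, 167.7°

At s = jω = j500:
zero (s+500): 500 + j500 → |·| = √(500²+500²) = √500000 ≈ 707.11, ∠ = arctan(500/500) ≈ 45.00°
pole (s+4): 4 + j500 → |·| = √(4²+500²) = √250016 ≈ 500.02, ∠ = arctan(500/4) ≈ 89.54°
pole (s+50): 50 + j500 → |·| = √(50²+500²) = √252500 ≈ 502.49, ∠ = arctan(500/50) ≈ 84.29°
pole (s+250): 250 + j500 → |·| = √(250²+500²) = √312500 ≈ 559.02, ∠ = arctan(500/250) ≈ 63.43°
|H| = 200 · 707.11 / 1.4046e+08 ≈ 0.0010068
Gain = 20 log₁₀(0.0010068) ≈ -59.94 dB
∠H = 45.00° − 237.26° = -192.26° ≡ 167.74° (principal value)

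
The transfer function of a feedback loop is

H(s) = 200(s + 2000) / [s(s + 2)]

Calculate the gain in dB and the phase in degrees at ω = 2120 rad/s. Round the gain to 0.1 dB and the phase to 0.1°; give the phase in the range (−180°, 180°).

-17.7 dB, -133.3°

At s = jω = j2120:
zero (s+2000): 2000 + j2120 → |·| = √(2000²+2120²) = √8494400 ≈ 2914.5, ∠ = arctan(2120/2000) ≈ 46.67°
pole (s+2): 2 + j2120 → |·| = √(2²+2120²) = √4494404 ≈ 2120, ∠ = arctan(2120/2) ≈ 89.95°
pole at origin: |s| = 2120, ∠ = 90.00° (in denominator)
|H| = 200 · 2914.5 / 4.4944e+06 ≈ 0.12969
Gain = 20 log₁₀(0.12969) ≈ -17.74 dB
∠H = 46.67° − 179.95° = -133.28°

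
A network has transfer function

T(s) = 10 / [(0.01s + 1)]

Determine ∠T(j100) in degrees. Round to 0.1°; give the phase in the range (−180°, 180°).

At ω = 100 rad/s:
pole (1 + j100·0.01) = 1 + j1 → |·| ≈ 1.4142, ∠ ≈ 45.00°
∠T = (0°) − (45.00°) = -45.00°

-45.0°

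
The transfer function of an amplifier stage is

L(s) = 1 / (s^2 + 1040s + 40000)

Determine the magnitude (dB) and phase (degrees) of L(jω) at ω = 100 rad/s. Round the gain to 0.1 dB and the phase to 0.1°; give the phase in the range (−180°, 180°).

Substitute s = j100:
Numerator: 1 = 1 + j0
Denominator: (j100)^2 + 1040(j100) + 40000 = 30000 + j104000
|N| = √(1² + 0²) ≈ 1, ∠N ≈ 0.00°
|D| = √(30000² + 104000²) ≈ 1.0824e+05, ∠D ≈ 73.91°
|L| = 1 / 1.0824e+05 ≈ 9.2387e-06
Gain = 20 log₁₀(9.2387e-06) ≈ -100.69 dB
∠L = 0.00° − 73.91° = -73.91°

-100.7 dB, -73.9°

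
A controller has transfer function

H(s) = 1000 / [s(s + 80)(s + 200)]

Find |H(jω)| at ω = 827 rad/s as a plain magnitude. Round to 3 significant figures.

1.71e-06

At s = jω = j827:
pole (s+80): 80 + j827 → |·| = √(80²+827²) = √690329 ≈ 830.86, ∠ = arctan(827/80) ≈ 84.47°
pole (s+200): 200 + j827 → |·| = √(200²+827²) = √723929 ≈ 850.84, ∠ = arctan(827/200) ≈ 76.40°
pole at origin: |s| = 827, ∠ = 90.00° (in denominator)
|H| = 1000 / 5.8463e+08 ≈ 1.7105e-06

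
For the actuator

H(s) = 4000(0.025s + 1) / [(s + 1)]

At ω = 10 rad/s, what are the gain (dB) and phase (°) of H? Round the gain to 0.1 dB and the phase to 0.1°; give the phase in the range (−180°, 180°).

At ω = 10 rad/s:
zero (1 + j10·0.025) = 1 + j0.25 → |·| ≈ 1.0308, ∠ ≈ 14.04°
pole (1 + j10·1) = 1 + j10 → |·| ≈ 10.05, ∠ ≈ 84.29°
|H| = 4000 · 1.0308 / (10.05) ≈ 410.27
Gain = 20 log₁₀(410.27) ≈ 52.26 dB
∠H = (14.04°) − (84.29°) = -70.25°

52.3 dB, -70.3°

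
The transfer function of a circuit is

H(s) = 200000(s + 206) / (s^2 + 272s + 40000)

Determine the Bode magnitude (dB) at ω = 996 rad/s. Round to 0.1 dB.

At s = jω = j996:
zero (s+206): 206 + j996 → |·| = √(206²+996²) = √1034452 ≈ 1017.1, ∠ = arctan(996/206) ≈ 78.31°
quadratic: (j996)² + 272·j996 + 40000 = -952016 + j270912 → |·| ≈ 9.8981e+05, ∠ ≈ 164.12°
|H| = 200000 · 1017.1 / 9.8981e+05 ≈ 205.51
Gain = 20 log₁₀(205.51) ≈ 46.26 dB

46.3 dB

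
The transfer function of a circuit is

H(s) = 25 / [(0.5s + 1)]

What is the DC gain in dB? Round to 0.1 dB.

H(0) = 25 · 1 / 1 = 25
20 log₁₀(25) ≈ 27.96 dB

28.0 dB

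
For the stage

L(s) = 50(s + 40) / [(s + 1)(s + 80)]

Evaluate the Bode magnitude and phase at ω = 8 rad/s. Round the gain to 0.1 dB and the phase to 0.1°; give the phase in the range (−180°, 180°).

10.0 dB, -77.3°

At s = jω = j8:
zero (s+40): 40 + j8 → |·| = √(40²+8²) = √1664 ≈ 40.792, ∠ = arctan(8/40) ≈ 11.31°
pole (s+1): 1 + j8 → |·| = √(1²+8²) = √65 ≈ 8.0623, ∠ = arctan(8/1) ≈ 82.87°
pole (s+80): 80 + j8 → |·| = √(80²+8²) = √6464 ≈ 80.399, ∠ = arctan(8/80) ≈ 5.71°
|L| = 50 · 40.792 / 648.2 ≈ 3.1466
Gain = 20 log₁₀(3.1466) ≈ 9.96 dB
∠L = 11.31° − 88.58° = -77.27°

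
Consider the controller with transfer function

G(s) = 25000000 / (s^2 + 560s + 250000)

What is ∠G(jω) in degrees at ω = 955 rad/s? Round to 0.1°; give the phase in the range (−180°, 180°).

At s = jω = j955:
quadratic: (j955)² + 560·j955 + 250000 = -662025 + j534800 → |·| ≈ 8.5105e+05, ∠ ≈ 141.07°
∠G = 0.00° − 141.07° = -141.07°

-141.1°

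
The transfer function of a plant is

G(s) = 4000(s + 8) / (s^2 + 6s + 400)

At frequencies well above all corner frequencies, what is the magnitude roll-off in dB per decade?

Each pole contributes −20 dB/decade at high frequency; each zero contributes +20 dB/decade.
Net: 1 zero(s) − 2 pole(s) → -20 dB/decade.

-20 dB/decade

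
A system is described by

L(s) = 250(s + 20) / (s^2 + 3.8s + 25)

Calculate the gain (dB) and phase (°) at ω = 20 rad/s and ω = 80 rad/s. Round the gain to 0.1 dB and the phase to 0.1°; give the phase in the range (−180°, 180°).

At s = jω = j20:
zero (s+20): 20 + j20 → |·| = √(20²+20²) = √800 ≈ 28.284, ∠ = arctan(20/20) ≈ 45.00°
quadratic: (j20)² + 3.8·j20 + 25 = -375 + j76 → |·| ≈ 382.62, ∠ ≈ 168.54°
|L| = 250 · 28.284 / 382.62 ≈ 18.48
Gain = 20 log₁₀(18.48) ≈ 25.33 dB
∠L = 45.00° − 168.54° = -123.54°

At s = jω = j80:
zero (s+20): 20 + j80 → |·| = √(20²+80²) = √6800 ≈ 82.462, ∠ = arctan(80/20) ≈ 75.96°
quadratic: (j80)² + 3.8·j80 + 25 = -6375 + j304 → |·| ≈ 6382.2, ∠ ≈ 177.27°
|L| = 250 · 82.462 / 6382.2 ≈ 3.2302
Gain = 20 log₁₀(3.2302) ≈ 10.18 dB
∠L = 75.96° − 177.27° = -101.31°

ω = 20: 25.3 dB, -123.5°; ω = 80: 10.2 dB, -101.3°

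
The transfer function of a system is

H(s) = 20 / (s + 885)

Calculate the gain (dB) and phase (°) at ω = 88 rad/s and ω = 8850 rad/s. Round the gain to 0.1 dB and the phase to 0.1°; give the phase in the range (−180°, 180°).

Substitute s = j88:
Numerator: 20 = 20 + j0
Denominator: (j88) + 885 = 885 + j88
|N| = √(20² + 0²) ≈ 20, ∠N ≈ 0.00°
|D| = √(885² + 88²) ≈ 889.36, ∠D ≈ 5.68°
|H| = 20 / 889.36 ≈ 0.022488
Gain = 20 log₁₀(0.022488) ≈ -32.96 dB
∠H = 0.00° − 5.68° = -5.68°

Substitute s = j8850:
Numerator: 20 = 20 + j0
Denominator: (j8850) + 885 = 885 + j8850
|N| = √(20² + 0²) ≈ 20, ∠N ≈ 0.00°
|D| = √(885² + 8850²) ≈ 8894.1, ∠D ≈ 84.29°
|H| = 20 / 8894.1 ≈ 0.0022487
Gain = 20 log₁₀(0.0022487) ≈ -52.96 dB
∠H = 0.00° − 84.29° = -84.29°

ω = 88: -33.0 dB, -5.7°; ω = 8850: -53.0 dB, -84.3°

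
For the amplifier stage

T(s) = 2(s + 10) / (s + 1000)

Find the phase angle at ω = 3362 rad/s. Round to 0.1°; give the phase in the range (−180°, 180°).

16.4°

At s = jω = j3362:
zero (s+10): 10 + j3362 → |·| = √(10²+3362²) = √11303144 ≈ 3362, ∠ = arctan(3362/10) ≈ 89.83°
pole (s+1000): 1000 + j3362 → |·| = √(1000²+3362²) = √12303044 ≈ 3507.6, ∠ = arctan(3362/1000) ≈ 73.44°
∠T = 89.83° − 73.44° = 16.39°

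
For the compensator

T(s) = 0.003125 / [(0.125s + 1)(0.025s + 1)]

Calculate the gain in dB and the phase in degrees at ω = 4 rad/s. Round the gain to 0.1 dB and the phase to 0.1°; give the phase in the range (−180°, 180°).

At ω = 4 rad/s:
pole (1 + j4·0.125) = 1 + j0.5 → |·| ≈ 1.118, ∠ ≈ 26.57°
pole (1 + j4·0.025) = 1 + j0.1 → |·| ≈ 1.005, ∠ ≈ 5.71°
|T| = 0.003125 · 1 / (1.118 · 1.005) ≈ 0.0027813
Gain = 20 log₁₀(0.0027813) ≈ -51.12 dB
∠T = (0°) − (26.57° + 5.71°) = -32.28°

-51.1 dB, -32.3°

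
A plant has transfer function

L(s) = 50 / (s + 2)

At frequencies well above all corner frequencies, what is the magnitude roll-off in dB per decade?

-20 dB/decade

Each pole contributes −20 dB/decade at high frequency; each zero contributes +20 dB/decade.
Net: 0 zero(s) − 1 pole(s) → -20 dB/decade.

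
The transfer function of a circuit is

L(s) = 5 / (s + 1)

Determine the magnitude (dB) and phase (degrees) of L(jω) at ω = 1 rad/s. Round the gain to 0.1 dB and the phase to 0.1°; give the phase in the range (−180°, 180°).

Substitute s = j1:
Numerator: 5 = 5 + j0
Denominator: (j1) + 1 = 1 + j1
|N| = √(5² + 0²) ≈ 5, ∠N ≈ 0.00°
|D| = √(1² + 1²) ≈ 1.4142, ∠D ≈ 45.00°
|L| = 5 / 1.4142 ≈ 3.5356
Gain = 20 log₁₀(3.5356) ≈ 10.97 dB
∠L = 0.00° − 45.00° = -45.00°

11.0 dB, -45.0°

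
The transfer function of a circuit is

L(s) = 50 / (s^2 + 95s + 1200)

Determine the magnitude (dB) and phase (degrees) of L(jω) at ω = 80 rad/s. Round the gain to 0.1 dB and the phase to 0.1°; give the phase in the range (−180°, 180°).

Substitute s = j80:
Numerator: 50 = 50 + j0
Denominator: (j80)^2 + 95(j80) + 1200 = -5200 + j7600
|N| = √(50² + 0²) ≈ 50, ∠N ≈ 0.00°
|D| = √(5200² + 7600²) ≈ 9208.7, ∠D ≈ 124.38°
|L| = 50 / 9208.7 ≈ 0.0054296
Gain = 20 log₁₀(0.0054296) ≈ -45.30 dB
∠L = 0.00° − 124.38° = -124.38°

-45.3 dB, -124.4°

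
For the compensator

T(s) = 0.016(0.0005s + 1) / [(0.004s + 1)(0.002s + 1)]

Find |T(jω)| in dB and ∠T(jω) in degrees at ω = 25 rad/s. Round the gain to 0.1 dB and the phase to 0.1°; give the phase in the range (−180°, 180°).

At ω = 25 rad/s:
zero (1 + j25·0.0005) = 1 + j0.0125 → |·| ≈ 1.0001, ∠ ≈ 0.72°
pole (1 + j25·0.004) = 1 + j0.1 → |·| ≈ 1.005, ∠ ≈ 5.71°
pole (1 + j25·0.002) = 1 + j0.05 → |·| ≈ 1.0012, ∠ ≈ 2.86°
|T| = 0.016 · 1.0001 / (1.005 · 1.0012) ≈ 0.015903
Gain = 20 log₁₀(0.015903) ≈ -35.97 dB
∠T = (0.72°) − (5.71° + 2.86°) = -7.85°

-36.0 dB, -7.9°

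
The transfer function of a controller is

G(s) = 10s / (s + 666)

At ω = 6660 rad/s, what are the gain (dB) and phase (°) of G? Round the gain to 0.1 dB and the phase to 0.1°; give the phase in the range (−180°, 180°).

20.0 dB, 5.7°

At s = jω = j6660:
zero at origin: s = j6660 → |·| = 6660, ∠ = 90.00°
pole (s+666): 666 + j6660 → |·| = √(666²+6660²) = √44799156 ≈ 6693.2, ∠ = arctan(6660/666) ≈ 84.29°
|G| = 10 · 6660 / 6693.2 ≈ 9.9504
Gain = 20 log₁₀(9.9504) ≈ 19.96 dB
∠G = 90.00° − 84.29° = 5.71°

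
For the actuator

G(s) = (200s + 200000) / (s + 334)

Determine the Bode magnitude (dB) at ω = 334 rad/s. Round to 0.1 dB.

Substitute s = j334:
Numerator: 200(j334) + 200000 = 200000 + j66800
Denominator: (j334) + 334 = 334 + j334
|N| = √(200000² + 66800²) ≈ 2.1086e+05, ∠N ≈ 18.47°
|D| = √(334² + 334²) ≈ 472.35, ∠D ≈ 45.00°
|G| = 2.1086e+05 / 472.35 ≈ 446.41
Gain = 20 log₁₀(446.41) ≈ 52.99 dB

53.0 dB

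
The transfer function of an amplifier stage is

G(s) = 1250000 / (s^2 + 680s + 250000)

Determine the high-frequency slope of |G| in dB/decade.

Each pole contributes −20 dB/decade at high frequency; each zero contributes +20 dB/decade.
Net: 0 zero(s) − 2 pole(s) → -40 dB/decade.

-40 dB/decade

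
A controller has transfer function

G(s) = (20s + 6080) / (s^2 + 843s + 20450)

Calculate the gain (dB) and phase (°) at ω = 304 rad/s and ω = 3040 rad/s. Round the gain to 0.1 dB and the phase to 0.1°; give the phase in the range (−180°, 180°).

ω = 304: -29.8 dB, -60.7°; ω = 3040: -43.9 dB, -80.2°

Substitute s = j304:
Numerator: 20(j304) + 6080 = 6080 + j6080
Denominator: (j304)^2 + 843(j304) + 20450 = -71966 + j256272
|N| = √(6080² + 6080²) ≈ 8598.4, ∠N ≈ 45.00°
|D| = √(71966² + 256272²) ≈ 2.6618e+05, ∠D ≈ 105.69°
|G| = 8598.4 / 2.6618e+05 ≈ 0.032303
Gain = 20 log₁₀(0.032303) ≈ -29.82 dB
∠G = 45.00° − 105.69° = -60.69°

Substitute s = j3040:
Numerator: 20(j3040) + 6080 = 6080 + j60800
Denominator: (j3040)^2 + 843(j3040) + 20450 = -9221150 + j2562720
|N| = √(6080² + 60800²) ≈ 61103, ∠N ≈ 84.29°
|D| = √(9221150² + 2562720²) ≈ 9.5706e+06, ∠D ≈ 164.47°
|G| = 61103 / 9.5706e+06 ≈ 0.0063844
Gain = 20 log₁₀(0.0063844) ≈ -43.90 dB
∠G = 84.29° − 164.47° = -80.18°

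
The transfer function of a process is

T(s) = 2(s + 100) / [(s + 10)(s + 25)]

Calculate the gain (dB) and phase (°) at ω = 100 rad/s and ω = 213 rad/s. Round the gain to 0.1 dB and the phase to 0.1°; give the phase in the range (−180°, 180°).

ω = 100: -31.3 dB, -115.3°; ω = 213: -39.8 dB, -105.8°

At s = jω = j100:
zero (s+100): 100 + j100 → |·| = √(100²+100²) = √20000 ≈ 141.42, ∠ = arctan(100/100) ≈ 45.00°
pole (s+10): 10 + j100 → |·| = √(10²+100²) = √10100 ≈ 100.5, ∠ = arctan(100/10) ≈ 84.29°
pole (s+25): 25 + j100 → |·| = √(25²+100²) = √10625 ≈ 103.08, ∠ = arctan(100/25) ≈ 75.96°
|T| = 2 · 141.42 / 10360 ≈ 0.027301
Gain = 20 log₁₀(0.027301) ≈ -31.28 dB
∠T = 45.00° − 160.25° = -115.25°

At s = jω = j213:
zero (s+100): 100 + j213 → |·| = √(100²+213²) = √55369 ≈ 235.31, ∠ = arctan(213/100) ≈ 64.85°
pole (s+10): 10 + j213 → |·| = √(10²+213²) = √45469 ≈ 213.23, ∠ = arctan(213/10) ≈ 87.31°
pole (s+25): 25 + j213 → |·| = √(25²+213²) = √45994 ≈ 214.46, ∠ = arctan(213/25) ≈ 83.31°
|T| = 2 · 235.31 / 45729 ≈ 0.010291
Gain = 20 log₁₀(0.010291) ≈ -39.75 dB
∠T = 64.85° − 170.62° = -105.77°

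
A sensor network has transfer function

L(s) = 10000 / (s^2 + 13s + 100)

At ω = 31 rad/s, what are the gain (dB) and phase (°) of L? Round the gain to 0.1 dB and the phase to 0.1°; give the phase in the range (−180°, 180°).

At s = jω = j31:
quadratic: (j31)² + 13·j31 + 100 = -861 + j403 → |·| ≈ 950.65, ∠ ≈ 154.92°
|L| = 10000 / 950.65 ≈ 10.519
Gain = 20 log₁₀(10.519) ≈ 20.44 dB
∠L = 0.00° − 154.92° = -154.92°

20.4 dB, -154.9°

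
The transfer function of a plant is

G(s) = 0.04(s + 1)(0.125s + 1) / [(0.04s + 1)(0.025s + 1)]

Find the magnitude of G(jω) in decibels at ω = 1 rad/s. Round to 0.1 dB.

-24.9 dB

At ω = 1 rad/s:
zero (1 + j1·1) = 1 + j1 → |·| ≈ 1.4142, ∠ ≈ 45.00°
zero (1 + j1·0.125) = 1 + j0.125 → |·| ≈ 1.0078, ∠ ≈ 7.13°
pole (1 + j1·0.04) = 1 + j0.04 → |·| ≈ 1.0008, ∠ ≈ 2.29°
pole (1 + j1·0.025) = 1 + j0.025 → |·| ≈ 1.0003, ∠ ≈ 1.43°
|G| = 0.04 · 1.4142 · 1.0078 / (1.0008 · 1.0003) ≈ 0.056947
Gain = 20 log₁₀(0.056947) ≈ -24.89 dB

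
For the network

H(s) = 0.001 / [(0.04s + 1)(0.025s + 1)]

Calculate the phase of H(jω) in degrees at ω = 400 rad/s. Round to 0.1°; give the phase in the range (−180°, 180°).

At ω = 400 rad/s:
pole (1 + j400·0.04) = 1 + j16 → |·| ≈ 16.031, ∠ ≈ 86.42°
pole (1 + j400·0.025) = 1 + j10 → |·| ≈ 10.05, ∠ ≈ 84.29°
∠H = (0°) − (86.42° + 84.29°) = -170.71°

-170.7°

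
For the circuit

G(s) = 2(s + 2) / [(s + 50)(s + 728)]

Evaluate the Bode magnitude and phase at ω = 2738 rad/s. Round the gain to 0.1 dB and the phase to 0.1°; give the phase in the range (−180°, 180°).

-63.0 dB, -74.1°

At s = jω = j2738:
zero (s+2): 2 + j2738 → |·| = √(2²+2738²) = √7496648 ≈ 2738, ∠ = arctan(2738/2) ≈ 89.96°
pole (s+50): 50 + j2738 → |·| = √(50²+2738²) = √7499144 ≈ 2738.5, ∠ = arctan(2738/50) ≈ 88.95°
pole (s+728): 728 + j2738 → |·| = √(728²+2738²) = √8026628 ≈ 2833.1, ∠ = arctan(2738/728) ≈ 75.11°
|G| = 2 · 2738 / 7.7584e+06 ≈ 0.00070582
Gain = 20 log₁₀(0.00070582) ≈ -63.03 dB
∠G = 89.96° − 164.06° = -74.10°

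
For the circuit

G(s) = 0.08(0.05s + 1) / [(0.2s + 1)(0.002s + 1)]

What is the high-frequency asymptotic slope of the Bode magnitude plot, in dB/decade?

Each pole contributes −20 dB/decade at high frequency; each zero contributes +20 dB/decade.
Net: 1 zero(s) − 2 pole(s) → -20 dB/decade.

-20 dB/decade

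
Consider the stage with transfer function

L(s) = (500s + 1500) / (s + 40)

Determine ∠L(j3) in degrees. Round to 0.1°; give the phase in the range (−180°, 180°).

40.7°

Substitute s = j3:
Numerator: 500(j3) + 1500 = 1500 + j1500
Denominator: (j3) + 40 = 40 + j3
|N| = √(1500² + 1500²) ≈ 2121.3, ∠N ≈ 45.00°
|D| = √(40² + 3²) ≈ 40.112, ∠D ≈ 4.29°
∠L = 45.00° − 4.29° = 40.71°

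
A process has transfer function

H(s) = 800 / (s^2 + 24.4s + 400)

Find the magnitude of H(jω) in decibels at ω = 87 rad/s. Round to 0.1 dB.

-19.4 dB

At s = jω = j87:
quadratic: (j87)² + 24.4·j87 + 400 = -7169 + j2122.8 → |·| ≈ 7476.7, ∠ ≈ 163.51°
|H| = 800 / 7476.7 ≈ 0.107
Gain = 20 log₁₀(0.107) ≈ -19.41 dB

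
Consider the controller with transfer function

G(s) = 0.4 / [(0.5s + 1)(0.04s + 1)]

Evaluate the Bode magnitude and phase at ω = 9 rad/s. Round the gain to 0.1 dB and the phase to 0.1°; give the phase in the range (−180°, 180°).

At ω = 9 rad/s:
pole (1 + j9·0.5) = 1 + j4.5 → |·| ≈ 4.6098, ∠ ≈ 77.47°
pole (1 + j9·0.04) = 1 + j0.36 → |·| ≈ 1.0628, ∠ ≈ 19.80°
|G| = 0.4 · 1 / (4.6098 · 1.0628) ≈ 0.081644
Gain = 20 log₁₀(0.081644) ≈ -21.76 dB
∠G = (0°) − (77.47° + 19.80°) = -97.27°

-21.8 dB, -97.3°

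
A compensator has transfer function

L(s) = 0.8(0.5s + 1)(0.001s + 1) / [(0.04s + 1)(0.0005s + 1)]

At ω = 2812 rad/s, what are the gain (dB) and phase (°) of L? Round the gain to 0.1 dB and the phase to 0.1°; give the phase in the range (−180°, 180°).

24.8 dB, 16.3°

At ω = 2812 rad/s:
zero (1 + j2812·0.5) = 1 + j1406 → |·| ≈ 1406, ∠ ≈ 89.96°
zero (1 + j2812·0.001) = 1 + j2.812 → |·| ≈ 2.9845, ∠ ≈ 70.42°
pole (1 + j2812·0.04) = 1 + j112.48 → |·| ≈ 112.48, ∠ ≈ 89.49°
pole (1 + j2812·0.0005) = 1 + j1.406 → |·| ≈ 1.7254, ∠ ≈ 54.58°
|L| = 0.8 · 1406 · 2.9845 / (112.48 · 1.7254) ≈ 17.297
Gain = 20 log₁₀(17.297) ≈ 24.76 dB
∠L = (89.96° + 70.42°) − (89.49° + 54.58°) = 16.31°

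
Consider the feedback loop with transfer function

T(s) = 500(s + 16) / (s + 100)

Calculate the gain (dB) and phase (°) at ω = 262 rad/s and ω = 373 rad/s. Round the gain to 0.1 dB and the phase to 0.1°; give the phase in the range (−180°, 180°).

At s = jω = j262:
zero (s+16): 16 + j262 → |·| = √(16²+262²) = √68900 ≈ 262.49, ∠ = arctan(262/16) ≈ 86.51°
pole (s+100): 100 + j262 → |·| = √(100²+262²) = √78644 ≈ 280.44, ∠ = arctan(262/100) ≈ 69.11°
|T| = 500 · 262.49 / 280.44 ≈ 468
Gain = 20 log₁₀(468) ≈ 53.40 dB
∠T = 86.51° − 69.11° = 17.40°

At s = jω = j373:
zero (s+16): 16 + j373 → |·| = √(16²+373²) = √139385 ≈ 373.34, ∠ = arctan(373/16) ≈ 87.54°
pole (s+100): 100 + j373 → |·| = √(100²+373²) = √149129 ≈ 386.17, ∠ = arctan(373/100) ≈ 74.99°
|T| = 500 · 373.34 / 386.17 ≈ 483.39
Gain = 20 log₁₀(483.39) ≈ 53.69 dB
∠T = 87.54° − 74.99° = 12.55°

ω = 262: 53.4 dB, 17.4°; ω = 373: 53.7 dB, 12.6°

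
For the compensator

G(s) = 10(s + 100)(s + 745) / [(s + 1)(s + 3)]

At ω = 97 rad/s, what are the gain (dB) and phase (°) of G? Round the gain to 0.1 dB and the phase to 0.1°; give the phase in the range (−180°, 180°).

At s = jω = j97:
zero (s+100): 100 + j97 → |·| = √(100²+97²) = √19409 ≈ 139.32, ∠ = arctan(97/100) ≈ 44.13°
zero (s+745): 745 + j97 → |·| = √(745²+97²) = √564434 ≈ 751.29, ∠ = arctan(97/745) ≈ 7.42°
pole (s+1): 1 + j97 → |·| = √(1²+97²) = √9410 ≈ 97.005, ∠ = arctan(97/1) ≈ 89.41°
pole (s+3): 3 + j97 → |·| = √(3²+97²) = √9418 ≈ 97.046, ∠ = arctan(97/3) ≈ 88.23°
|G| = 10 · 1.0467e+05 / 9413.9 ≈ 111.19
Gain = 20 log₁₀(111.19) ≈ 40.92 dB
∠G = 51.55° − 177.64° = -126.09°

40.9 dB, -126.1°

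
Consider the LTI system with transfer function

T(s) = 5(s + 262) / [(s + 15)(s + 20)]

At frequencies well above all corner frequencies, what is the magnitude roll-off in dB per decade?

-20 dB/decade

Each pole contributes −20 dB/decade at high frequency; each zero contributes +20 dB/decade.
Net: 1 zero(s) − 2 pole(s) → -20 dB/decade.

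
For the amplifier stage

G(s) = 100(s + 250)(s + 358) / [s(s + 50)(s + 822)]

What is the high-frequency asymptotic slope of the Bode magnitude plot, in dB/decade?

Each pole contributes −20 dB/decade at high frequency; each zero contributes +20 dB/decade.
Net: 2 zero(s) − 3 pole(s) → -20 dB/decade.

-20 dB/decade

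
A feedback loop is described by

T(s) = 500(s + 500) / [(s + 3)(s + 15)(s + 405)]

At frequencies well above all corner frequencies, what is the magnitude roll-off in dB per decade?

-40 dB/decade

Each pole contributes −20 dB/decade at high frequency; each zero contributes +20 dB/decade.
Net: 1 zero(s) − 3 pole(s) → -40 dB/decade.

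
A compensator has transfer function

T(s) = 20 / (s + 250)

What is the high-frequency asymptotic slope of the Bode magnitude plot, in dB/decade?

-20 dB/decade

Each pole contributes −20 dB/decade at high frequency; each zero contributes +20 dB/decade.
Net: 0 zero(s) − 1 pole(s) → -20 dB/decade.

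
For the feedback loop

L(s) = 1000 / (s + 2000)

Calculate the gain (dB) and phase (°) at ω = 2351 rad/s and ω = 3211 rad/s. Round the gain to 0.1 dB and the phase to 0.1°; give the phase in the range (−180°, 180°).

ω = 2351: -9.8 dB, -49.6°; ω = 3211: -11.6 dB, -58.1°

Substitute s = j2351:
Numerator: 1000 = 1000 + j0
Denominator: (j2351) + 2000 = 2000 + j2351
|N| = √(1000² + 0²) ≈ 1000, ∠N ≈ 0.00°
|D| = √(2000² + 2351²) ≈ 3086.6, ∠D ≈ 49.61°
|L| = 1000 / 3086.6 ≈ 0.32398
Gain = 20 log₁₀(0.32398) ≈ -9.79 dB
∠L = 0.00° − 49.61° = -49.61°

Substitute s = j3211:
Numerator: 1000 = 1000 + j0
Denominator: (j3211) + 2000 = 2000 + j3211
|N| = √(1000² + 0²) ≈ 1000, ∠N ≈ 0.00°
|D| = √(2000² + 3211²) ≈ 3782.9, ∠D ≈ 58.08°
|L| = 1000 / 3782.9 ≈ 0.26435
Gain = 20 log₁₀(0.26435) ≈ -11.56 dB
∠L = 0.00° − 58.08° = -58.08°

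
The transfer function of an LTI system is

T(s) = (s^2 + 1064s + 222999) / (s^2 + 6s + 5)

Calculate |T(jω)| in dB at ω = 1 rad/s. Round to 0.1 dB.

89.8 dB

Substitute s = j1:
Numerator: (j1)^2 + 1064(j1) + 222999 = 222998 + j1064
Denominator: (j1)^2 + 6(j1) + 5 = 4 + j6
|N| = √(222998² + 1064²) ≈ 2.23e+05, ∠N ≈ 0.27°
|D| = √(4² + 6²) ≈ 7.2111, ∠D ≈ 56.31°
|T| = 2.23e+05 / 7.2111 ≈ 30925
Gain = 20 log₁₀(30925) ≈ 89.81 dB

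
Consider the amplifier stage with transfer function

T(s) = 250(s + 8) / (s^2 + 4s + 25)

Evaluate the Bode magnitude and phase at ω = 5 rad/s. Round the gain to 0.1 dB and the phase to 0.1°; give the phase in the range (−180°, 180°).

41.4 dB, -58.0°

At s = jω = j5:
zero (s+8): 8 + j5 → |·| = √(8²+5²) = √89 ≈ 9.434, ∠ = arctan(5/8) ≈ 32.01°
quadratic: (j5)² + 4·j5 + 25 = 0 + j20 → |·| ≈ 20, ∠ ≈ 90.00°
|T| = 250 · 9.434 / 20 ≈ 117.92
Gain = 20 log₁₀(117.92) ≈ 41.43 dB
∠T = 32.01° − 90.00° = -57.99°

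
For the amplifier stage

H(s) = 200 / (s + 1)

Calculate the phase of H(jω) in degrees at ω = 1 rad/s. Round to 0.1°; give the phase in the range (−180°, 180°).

-45.0°

Substitute s = j1:
Numerator: 200 = 200 + j0
Denominator: (j1) + 1 = 1 + j1
|N| = √(200² + 0²) ≈ 200, ∠N ≈ 0.00°
|D| = √(1² + 1²) ≈ 1.4142, ∠D ≈ 45.00°
∠H = 0.00° − 45.00° = -45.00°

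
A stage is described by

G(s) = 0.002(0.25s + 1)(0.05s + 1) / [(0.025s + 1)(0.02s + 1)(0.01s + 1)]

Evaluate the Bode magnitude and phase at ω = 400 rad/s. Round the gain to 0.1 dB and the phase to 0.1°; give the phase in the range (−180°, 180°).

-38.4 dB, -66.6°

At ω = 400 rad/s:
zero (1 + j400·0.25) = 1 + j100 → |·| ≈ 100, ∠ ≈ 89.43°
zero (1 + j400·0.05) = 1 + j20 → |·| ≈ 20.025, ∠ ≈ 87.14°
pole (1 + j400·0.025) = 1 + j10 → |·| ≈ 10.05, ∠ ≈ 84.29°
pole (1 + j400·0.02) = 1 + j8 → |·| ≈ 8.0623, ∠ ≈ 82.87°
pole (1 + j400·0.01) = 1 + j4 → |·| ≈ 4.1231, ∠ ≈ 75.96°
|G| = 0.002 · 100 · 20.025 / (10.05 · 8.0623 · 4.1231) ≈ 0.011988
Gain = 20 log₁₀(0.011988) ≈ -38.43 dB
∠G = (89.43° + 87.14°) − (84.29° + 82.87° + 75.96°) = -66.55°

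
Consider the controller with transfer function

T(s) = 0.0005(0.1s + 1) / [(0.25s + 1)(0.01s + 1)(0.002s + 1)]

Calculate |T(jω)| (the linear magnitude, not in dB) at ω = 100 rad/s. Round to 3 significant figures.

At ω = 100 rad/s:
zero (1 + j100·0.1) = 1 + j10 → |·| ≈ 10.05, ∠ ≈ 84.29°
pole (1 + j100·0.25) = 1 + j25 → |·| ≈ 25.02, ∠ ≈ 87.71°
pole (1 + j100·0.01) = 1 + j1 → |·| ≈ 1.4142, ∠ ≈ 45.00°
pole (1 + j100·0.002) = 1 + j0.2 → |·| ≈ 1.0198, ∠ ≈ 11.31°
|T| = 0.0005 · 10.05 / (25.02 · 1.4142 · 1.0198) ≈ 0.00013926

0.000139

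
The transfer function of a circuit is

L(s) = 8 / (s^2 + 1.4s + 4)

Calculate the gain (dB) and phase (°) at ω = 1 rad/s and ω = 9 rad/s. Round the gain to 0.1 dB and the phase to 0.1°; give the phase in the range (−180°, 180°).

ω = 1: 7.7 dB, -25.0°; ω = 9: -19.8 dB, -170.7°

At s = jω = j1:
quadratic: (j1)² + 1.4·j1 + 4 = 3 + j1.4 → |·| ≈ 3.3106, ∠ ≈ 25.02°
|L| = 8 / 3.3106 ≈ 2.4165
Gain = 20 log₁₀(2.4165) ≈ 7.66 dB
∠L = 0.00° − 25.02° = -25.02°

At s = jω = j9:
quadratic: (j9)² + 1.4·j9 + 4 = -77 + j12.6 → |·| ≈ 78.024, ∠ ≈ 170.71°
|L| = 8 / 78.024 ≈ 0.10253
Gain = 20 log₁₀(0.10253) ≈ -19.78 dB
∠L = 0.00° − 170.71° = -170.71°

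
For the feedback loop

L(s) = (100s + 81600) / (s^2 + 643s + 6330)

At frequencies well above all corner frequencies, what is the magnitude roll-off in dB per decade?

-20 dB/decade

Each pole contributes −20 dB/decade at high frequency; each zero contributes +20 dB/decade.
Net: 1 zero(s) − 2 pole(s) → -20 dB/decade.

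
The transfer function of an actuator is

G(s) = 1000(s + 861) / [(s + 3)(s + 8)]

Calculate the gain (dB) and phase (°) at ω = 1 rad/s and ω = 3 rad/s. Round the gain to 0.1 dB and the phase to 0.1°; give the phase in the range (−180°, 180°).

At s = jω = j1:
zero (s+861): 861 + j1 → |·| = √(861²+1²) = √741322 ≈ 861, ∠ = arctan(1/861) ≈ 0.07°
pole (s+3): 3 + j1 → |·| = √(3²+1²) = √10 ≈ 3.1623, ∠ = arctan(1/3) ≈ 18.43°
pole (s+8): 8 + j1 → |·| = √(8²+1²) = √65 ≈ 8.0623, ∠ = arctan(1/8) ≈ 7.13°
|G| = 1000 · 861 / 25.495 ≈ 33771
Gain = 20 log₁₀(33771) ≈ 90.57 dB
∠G = 0.07° − 25.56° = -25.49°

At s = jω = j3:
zero (s+861): 861 + j3 → |·| = √(861²+3²) = √741330 ≈ 861.01, ∠ = arctan(3/861) ≈ 0.20°
pole (s+3): 3 + j3 → |·| = √(3²+3²) = √18 ≈ 4.2426, ∠ = arctan(3/3) ≈ 45.00°
pole (s+8): 8 + j3 → |·| = √(8²+3²) = √73 ≈ 8.544, ∠ = arctan(3/8) ≈ 20.56°
|G| = 1000 · 861.01 / 36.249 ≈ 23753
Gain = 20 log₁₀(23753) ≈ 87.51 dB
∠G = 0.20° − 65.56° = -65.36°

ω = 1: 90.6 dB, -25.5°; ω = 3: 87.5 dB, -65.4°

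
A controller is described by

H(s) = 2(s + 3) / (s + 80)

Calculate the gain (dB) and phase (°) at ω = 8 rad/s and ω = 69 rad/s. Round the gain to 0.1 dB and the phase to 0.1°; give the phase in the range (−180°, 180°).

At s = jω = j8:
zero (s+3): 3 + j8 → |·| = √(3²+8²) = √73 ≈ 8.544, ∠ = arctan(8/3) ≈ 69.44°
pole (s+80): 80 + j8 → |·| = √(80²+8²) = √6464 ≈ 80.399, ∠ = arctan(8/80) ≈ 5.71°
|H| = 2 · 8.544 / 80.399 ≈ 0.21254
Gain = 20 log₁₀(0.21254) ≈ -13.45 dB
∠H = 69.44° − 5.71° = 63.73°

At s = jω = j69:
zero (s+3): 3 + j69 → |·| = √(3²+69²) = √4770 ≈ 69.065, ∠ = arctan(69/3) ≈ 87.51°
pole (s+80): 80 + j69 → |·| = √(80²+69²) = √11161 ≈ 105.65, ∠ = arctan(69/80) ≈ 40.78°
|H| = 2 · 69.065 / 105.65 ≈ 1.3074
Gain = 20 log₁₀(1.3074) ≈ 2.33 dB
∠H = 87.51° − 40.78° = 46.73°

ω = 8: -13.5 dB, 63.7°; ω = 69: 2.3 dB, 46.7°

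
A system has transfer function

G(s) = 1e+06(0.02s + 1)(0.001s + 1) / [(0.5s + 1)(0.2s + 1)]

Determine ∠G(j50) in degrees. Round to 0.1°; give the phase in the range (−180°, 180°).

At ω = 50 rad/s:
zero (1 + j50·0.02) = 1 + j1 → |·| ≈ 1.4142, ∠ ≈ 45.00°
zero (1 + j50·0.001) = 1 + j0.05 → |·| ≈ 1.0012, ∠ ≈ 2.86°
pole (1 + j50·0.5) = 1 + j25 → |·| ≈ 25.02, ∠ ≈ 87.71°
pole (1 + j50·0.2) = 1 + j10 → |·| ≈ 10.05, ∠ ≈ 84.29°
∠G = (45.00° + 2.86°) − (87.71° + 84.29°) = -124.14°

-124.1°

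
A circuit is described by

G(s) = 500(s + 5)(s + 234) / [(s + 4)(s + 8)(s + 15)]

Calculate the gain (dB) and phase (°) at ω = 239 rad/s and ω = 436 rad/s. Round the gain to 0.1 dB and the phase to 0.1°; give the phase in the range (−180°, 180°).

ω = 239: 9.3 dB, -129.1°; ω = 436: 2.3 dB, -115.3°

At s = jω = j239:
zero (s+5): 5 + j239 → |·| = √(5²+239²) = √57146 ≈ 239.05, ∠ = arctan(239/5) ≈ 88.80°
zero (s+234): 234 + j239 → |·| = √(234²+239²) = √111877 ≈ 334.48, ∠ = arctan(239/234) ≈ 45.61°
pole (s+4): 4 + j239 → |·| = √(4²+239²) = √57137 ≈ 239.03, ∠ = arctan(239/4) ≈ 89.04°
pole (s+8): 8 + j239 → |·| = √(8²+239²) = √57185 ≈ 239.13, ∠ = arctan(239/8) ≈ 88.08°
pole (s+15): 15 + j239 → |·| = √(15²+239²) = √57346 ≈ 239.47, ∠ = arctan(239/15) ≈ 86.41°
|G| = 500 · 79957 / 1.3688e+07 ≈ 2.9207
Gain = 20 log₁₀(2.9207) ≈ 9.31 dB
∠G = 134.41° − 263.53° = -129.12°

At s = jω = j436:
zero (s+5): 5 + j436 → |·| = √(5²+436²) = √190121 ≈ 436.03, ∠ = arctan(436/5) ≈ 89.34°
zero (s+234): 234 + j436 → |·| = √(234²+436²) = √244852 ≈ 494.83, ∠ = arctan(436/234) ≈ 61.78°
pole (s+4): 4 + j436 → |·| = √(4²+436²) = √190112 ≈ 436.02, ∠ = arctan(436/4) ≈ 89.47°
pole (s+8): 8 + j436 → |·| = √(8²+436²) = √190160 ≈ 436.07, ∠ = arctan(436/8) ≈ 88.95°
pole (s+15): 15 + j436 → |·| = √(15²+436²) = √190321 ≈ 436.26, ∠ = arctan(436/15) ≈ 88.03°
|G| = 500 · 2.1576e+05 / 8.2948e+07 ≈ 1.3006
Gain = 20 log₁₀(1.3006) ≈ 2.28 dB
∠G = 151.12° − 266.45° = -115.33°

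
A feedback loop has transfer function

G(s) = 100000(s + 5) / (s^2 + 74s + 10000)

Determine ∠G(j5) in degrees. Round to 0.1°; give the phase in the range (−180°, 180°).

42.9°

At s = jω = j5:
zero (s+5): 5 + j5 → |·| = √(5²+5²) = √50 ≈ 7.0711, ∠ = arctan(5/5) ≈ 45.00°
quadratic: (j5)² + 74·j5 + 10000 = 9975 + j370 → |·| ≈ 9981.9, ∠ ≈ 2.12°
∠G = 45.00° − 2.12° = 42.88°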